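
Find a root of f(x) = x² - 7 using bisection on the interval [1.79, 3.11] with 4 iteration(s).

f(x) = x² - 7
Initial interval: [1.79, 3.11]

Iteration 1:
  c_1 = (1.790000 + 3.110000)/2 = 2.450000
  f(c_1) = f(2.450000) = -0.997500
  f(a) × f(c) ≥ 0, new interval: [2.450000, 3.110000]
Iteration 2:
  c_2 = (2.450000 + 3.110000)/2 = 2.780000
  f(c_2) = f(2.780000) = 0.728400
  f(a) × f(c) < 0, new interval: [2.450000, 2.780000]
Iteration 3:
  c_3 = (2.450000 + 2.780000)/2 = 2.615000
  f(c_3) = f(2.615000) = -0.161775
  f(a) × f(c) ≥ 0, new interval: [2.615000, 2.780000]
Iteration 4:
  c_4 = (2.615000 + 2.780000)/2 = 2.697500
  f(c_4) = f(2.697500) = 0.276506
  f(a) × f(c) < 0, new interval: [2.615000, 2.697500]

After 4 iteration(s), the approximation is c_4 = 2.697500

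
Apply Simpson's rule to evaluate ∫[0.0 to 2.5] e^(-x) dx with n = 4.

f(x) = e^(-x)
a = 0.0, b = 2.5, n = 4
h = (b - a)/n = 0.625000

Simpson's rule: (h/3)[f(x₀) + 4f(x₁) + 2f(x₂) + ... + f(xₙ)]

x_0 = 0.0000, f(x_0) = 1.000000, coefficient = 1
x_1 = 0.6250, f(x_1) = 0.535261, coefficient = 4
x_2 = 1.2500, f(x_2) = 0.286505, coefficient = 2
x_3 = 1.8750, f(x_3) = 0.153355, coefficient = 4
x_4 = 2.5000, f(x_4) = 0.082085, coefficient = 1

I ≈ (0.625000/3) × 4.409560 = 0.918658
Exact value: 0.917915
Error: 0.000743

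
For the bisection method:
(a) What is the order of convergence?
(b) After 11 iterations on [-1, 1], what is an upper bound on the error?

(a) Bisection has linear (order 1) convergence; the error is halved each step.

(b) Error bound = (b-a)/2^n = (1 - (-1))/2^{11}
    = 2/2^{11}

(a) 1 (linear); (b) error ≤ 9.77e-04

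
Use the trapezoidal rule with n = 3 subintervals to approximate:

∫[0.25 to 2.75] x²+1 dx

f(x) = x²+1
a = 0.25, b = 2.75, n = 3
h = (b - a)/n = 0.833333

Trapezoidal rule: (h/2)[f(x₀) + 2f(x₁) + 2f(x₂) + ... + f(xₙ)]

x_0 = 0.2500, f(x_0) = 1.062500, coefficient = 1
x_1 = 1.0833, f(x_1) = 2.173611, coefficient = 2
x_2 = 1.9167, f(x_2) = 4.673611, coefficient = 2
x_3 = 2.7500, f(x_3) = 8.562500, coefficient = 1

I ≈ (0.833333/2) × 23.319444 = 9.716435
Exact value: 9.427083
Error: 0.289352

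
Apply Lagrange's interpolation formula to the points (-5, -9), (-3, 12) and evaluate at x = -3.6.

Lagrange interpolation formula:
P(x) = Σ yᵢ × Lᵢ(x)
where Lᵢ(x) = Π_{j≠i} (x - xⱼ)/(xᵢ - xⱼ)

L_0(-3.6) = (-3.6 - (-3))/(-5 - (-3)) = 0.300000
L_1(-3.6) = (-3.6 - (-5))/(-3 - (-5)) = 0.700000

P(-3.6) = (-9)×L_0(-3.6) + 12×L_1(-3.6)
P(-3.6) = 5.700000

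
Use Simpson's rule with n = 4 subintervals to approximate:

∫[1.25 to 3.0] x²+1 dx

f(x) = x²+1
a = 1.25, b = 3.0, n = 4
h = (b - a)/n = 0.437500

Simpson's rule: (h/3)[f(x₀) + 4f(x₁) + 2f(x₂) + ... + f(xₙ)]

x_0 = 1.2500, f(x_0) = 2.562500, coefficient = 1
x_1 = 1.6875, f(x_1) = 3.847656, coefficient = 4
x_2 = 2.1250, f(x_2) = 5.515625, coefficient = 2
x_3 = 2.5625, f(x_3) = 7.566406, coefficient = 4
x_4 = 3.0000, f(x_4) = 10.000000, coefficient = 1

I ≈ (0.437500/3) × 69.250000 = 10.098958
Exact value: 10.098958
Error: 0.000000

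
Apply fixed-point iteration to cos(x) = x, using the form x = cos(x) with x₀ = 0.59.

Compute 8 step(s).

Equation: cos(x) = x
Fixed-point form: x = cos(x)
x₀ = 0.59

x_1 = g(0.590000) = 0.830941
x_2 = g(0.830941) = 0.674181
x_3 = g(0.674181) = 0.781218
x_4 = g(0.781218) = 0.710056
x_5 = g(0.710056) = 0.758325
x_6 = g(0.758325) = 0.725989
x_7 = g(0.725989) = 0.747843
x_8 = g(0.747843) = 0.733157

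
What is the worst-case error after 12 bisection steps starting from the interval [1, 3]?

Bisection error bound: |error| ≤ (b-a)/2^n
|error| ≤ (3 - 1)/2^12 = 2/2^12
|error| ≤ 0.0004882812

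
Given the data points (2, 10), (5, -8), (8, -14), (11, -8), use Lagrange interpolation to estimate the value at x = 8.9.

Lagrange interpolation formula:
P(x) = Σ yᵢ × Lᵢ(x)
where Lᵢ(x) = Π_{j≠i} (x - xⱼ)/(xᵢ - xⱼ)

L_0(8.9) = (8.9 - 5)/(2 - 5) × (8.9 - 8)/(2 - 8) × (8.9 - 11)/(2 - 11) = 0.045500
L_1(8.9) = (8.9 - 2)/(5 - 2) × (8.9 - 8)/(5 - 8) × (8.9 - 11)/(5 - 11) = -0.241500
L_2(8.9) = (8.9 - 2)/(8 - 2) × (8.9 - 5)/(8 - 5) × (8.9 - 11)/(8 - 11) = 1.046500
L_3(8.9) = (8.9 - 2)/(11 - 2) × (8.9 - 5)/(11 - 5) × (8.9 - 8)/(11 - 8) = 0.149500

P(8.9) = 10×L_0(8.9) + (-8)×L_1(8.9) + (-14)×L_2(8.9) + (-8)×L_3(8.9)
P(8.9) = -13.460000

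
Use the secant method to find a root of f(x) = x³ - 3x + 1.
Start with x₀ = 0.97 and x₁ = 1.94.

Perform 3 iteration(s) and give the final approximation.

f(x) = x³ - 3x + 1
x₀ = 0.97, x₁ = 1.94

Secant formula: x_{n+1} = x_n - f(x_n)(x_n - x_{n-1})/(f(x_n) - f(x_{n-1}))

Iteration 1:
  f(0.970000) = -0.997327
  f(1.940000) = 2.481384
  x_2 = 1.940000 - 2.481384×(1.940000 - 0.970000)/(2.481384 - (-0.997327))
       = 1.248094
Iteration 2:
  f(1.940000) = 2.481384
  f(1.248094) = -0.800078
  x_3 = 1.248094 - (-0.800078)×(1.248094 - 1.940000)/(-0.800078 - 2.481384)
       = 1.416793
Iteration 3:
  f(1.248094) = -0.800078
  f(1.416793) = -0.406448
  x_4 = 1.416793 - (-0.406448)×(1.416793 - 1.248094)/(-0.406448 - (-0.800078))
       = 1.590985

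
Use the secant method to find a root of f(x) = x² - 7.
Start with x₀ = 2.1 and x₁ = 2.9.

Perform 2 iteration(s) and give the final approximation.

f(x) = x² - 7
x₀ = 2.1, x₁ = 2.9

Secant formula: x_{n+1} = x_n - f(x_n)(x_n - x_{n-1})/(f(x_n) - f(x_{n-1}))

Iteration 1:
  f(2.100000) = -2.590000
  f(2.900000) = 1.410000
  x_2 = 2.900000 - 1.410000×(2.900000 - 2.100000)/(1.410000 - (-2.590000))
       = 2.618000
Iteration 2:
  f(2.900000) = 1.410000
  f(2.618000) = -0.146076
  x_3 = 2.618000 - (-0.146076)×(2.618000 - 2.900000)/(-0.146076 - 1.410000)
       = 2.644473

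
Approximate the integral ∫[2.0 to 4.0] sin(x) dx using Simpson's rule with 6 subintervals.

f(x) = sin(x)
a = 2.0, b = 4.0, n = 6
h = (b - a)/n = 0.333333

Simpson's rule: (h/3)[f(x₀) + 4f(x₁) + 2f(x₂) + ... + f(xₙ)]

x_0 = 2.0000, f(x_0) = 0.909297, coefficient = 1
x_1 = 2.3333, f(x_1) = 0.723086, coefficient = 4
x_2 = 2.6667, f(x_2) = 0.457273, coefficient = 2
x_3 = 3.0000, f(x_3) = 0.141120, coefficient = 4
x_4 = 3.3333, f(x_4) = -0.190568, coefficient = 2
x_5 = 3.6667, f(x_5) = -0.501277, coefficient = 4
x_6 = 4.0000, f(x_6) = -0.756802, coefficient = 1

I ≈ (0.333333/3) × 2.137620 = 0.237513
Exact value: 0.237497
Error: 0.000017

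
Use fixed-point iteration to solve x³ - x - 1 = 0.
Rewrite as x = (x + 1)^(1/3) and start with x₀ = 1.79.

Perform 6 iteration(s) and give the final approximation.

Equation: x³ - x - 1 = 0
Fixed-point form: x = (x + 1)^(1/3)
x₀ = 1.79

x_1 = g(1.790000) = 1.407780
x_2 = g(1.407780) = 1.340311
x_3 = g(1.340311) = 1.327673
x_4 = g(1.327673) = 1.325279
x_5 = g(1.325279) = 1.324825
x_6 = g(1.324825) = 1.324738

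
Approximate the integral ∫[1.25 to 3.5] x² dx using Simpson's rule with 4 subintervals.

f(x) = x²
a = 1.25, b = 3.5, n = 4
h = (b - a)/n = 0.562500

Simpson's rule: (h/3)[f(x₀) + 4f(x₁) + 2f(x₂) + ... + f(xₙ)]

x_0 = 1.2500, f(x_0) = 1.562500, coefficient = 1
x_1 = 1.8125, f(x_1) = 3.285156, coefficient = 4
x_2 = 2.3750, f(x_2) = 5.640625, coefficient = 2
x_3 = 2.9375, f(x_3) = 8.628906, coefficient = 4
x_4 = 3.5000, f(x_4) = 12.250000, coefficient = 1

I ≈ (0.562500/3) × 72.750000 = 13.640625
Exact value: 13.640625
Error: 0.000000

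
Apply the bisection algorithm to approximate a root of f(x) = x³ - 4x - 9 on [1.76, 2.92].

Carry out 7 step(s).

f(x) = x³ - 4x - 9
Initial interval: [1.76, 2.92]

Iteration 1:
  c_1 = (1.760000 + 2.920000)/2 = 2.340000
  f(c_1) = f(2.340000) = -5.547096
  f(a) × f(c) ≥ 0, new interval: [2.340000, 2.920000]
Iteration 2:
  c_2 = (2.340000 + 2.920000)/2 = 2.630000
  f(c_2) = f(2.630000) = -1.328553
  f(a) × f(c) ≥ 0, new interval: [2.630000, 2.920000]
Iteration 3:
  c_3 = (2.630000 + 2.920000)/2 = 2.775000
  f(c_3) = f(2.775000) = 1.269234
  f(a) × f(c) < 0, new interval: [2.630000, 2.775000]
Iteration 4:
  c_4 = (2.630000 + 2.775000)/2 = 2.702500
  f(c_4) = f(2.702500) = -0.072274
  f(a) × f(c) ≥ 0, new interval: [2.702500, 2.775000]
Iteration 5:
  c_5 = (2.702500 + 2.775000)/2 = 2.738750
  f(c_5) = f(2.738750) = 0.587683
  f(a) × f(c) < 0, new interval: [2.702500, 2.738750]
Iteration 6:
  c_6 = (2.702500 + 2.738750)/2 = 2.720625
  f(c_6) = f(2.720625) = 0.255023
  f(a) × f(c) < 0, new interval: [2.702500, 2.720625]
Iteration 7:
  c_7 = (2.702500 + 2.720625)/2 = 2.711562
  f(c_7) = f(2.711562) = 0.090706
  f(a) × f(c) < 0, new interval: [2.702500, 2.711562]

After 7 iteration(s), the approximation is c_7 = 2.711562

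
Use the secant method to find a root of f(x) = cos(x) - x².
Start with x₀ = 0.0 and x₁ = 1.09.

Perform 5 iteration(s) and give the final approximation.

f(x) = cos(x) - x²
x₀ = 0.0, x₁ = 1.09

Secant formula: x_{n+1} = x_n - f(x_n)(x_n - x_{n-1})/(f(x_n) - f(x_{n-1}))

Iteration 1:
  f(0.000000) = 1.000000
  f(1.090000) = -0.725615
  x_2 = 1.090000 - (-0.725615)×(1.090000 - 0.000000)/(-0.725615 - 1.000000)
       = 0.631659
Iteration 2:
  f(1.090000) = -0.725615
  f(0.631659) = 0.408056
  x_3 = 0.631659 - 0.408056×(0.631659 - 1.090000)/(0.408056 - (-0.725615))
       = 0.796635
Iteration 3:
  f(0.631659) = 0.408056
  f(0.796635) = 0.064489
  x_4 = 0.796635 - 0.064489×(0.796635 - 0.631659)/(0.064489 - 0.408056)
       = 0.827602
Iteration 4:
  f(0.796635) = 0.064489
  f(0.827602) = -0.008281
  x_5 = 0.827602 - (-0.008281)×(0.827602 - 0.796635)/(-0.008281 - 0.064489)
       = 0.824078
Iteration 5:
  f(0.827602) = -0.008281
  f(0.824078) = 0.000130
  x_6 = 0.824078 - 0.000130×(0.824078 - 0.827602)/(0.000130 - (-0.008281))
       = 0.824132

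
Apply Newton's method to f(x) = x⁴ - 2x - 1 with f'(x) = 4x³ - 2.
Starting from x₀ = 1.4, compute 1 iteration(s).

f(x) = x⁴ - 2x - 1
f'(x) = 4x³ - 2
x₀ = 1.4

Newton-Raphson formula: x_{n+1} = x_n - f(x_n)/f'(x_n)

Iteration 1:
  f(1.400000) = 0.041600
  f'(1.400000) = 8.976000
  x_1 = 1.400000 - 0.041600/8.976000 = 1.395365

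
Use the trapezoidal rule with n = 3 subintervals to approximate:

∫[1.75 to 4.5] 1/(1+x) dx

f(x) = 1/(1+x)
a = 1.75, b = 4.5, n = 3
h = (b - a)/n = 0.916667

Trapezoidal rule: (h/2)[f(x₀) + 2f(x₁) + 2f(x₂) + ... + f(xₙ)]

x_0 = 1.7500, f(x_0) = 0.363636, coefficient = 1
x_1 = 2.6667, f(x_1) = 0.272727, coefficient = 2
x_2 = 3.5833, f(x_2) = 0.218182, coefficient = 2
x_3 = 4.5000, f(x_3) = 0.181818, coefficient = 1

I ≈ (0.916667/2) × 1.527273 = 0.700000
Exact value: 0.693147
Error: 0.006853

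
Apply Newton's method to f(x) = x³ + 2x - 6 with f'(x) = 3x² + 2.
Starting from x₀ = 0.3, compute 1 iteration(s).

f(x) = x³ + 2x - 6
f'(x) = 3x² + 2
x₀ = 0.3

Newton-Raphson formula: x_{n+1} = x_n - f(x_n)/f'(x_n)

Iteration 1:
  f(0.300000) = -5.373000
  f'(0.300000) = 2.270000
  x_1 = 0.300000 - (-5.373000)/2.270000 = 2.666960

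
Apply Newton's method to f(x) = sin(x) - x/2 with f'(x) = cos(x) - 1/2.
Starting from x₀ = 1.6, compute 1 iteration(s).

f(x) = sin(x) - x/2
f'(x) = cos(x) - 1/2
x₀ = 1.6

Newton-Raphson formula: x_{n+1} = x_n - f(x_n)/f'(x_n)

Iteration 1:
  f(1.600000) = 0.199574
  f'(1.600000) = -0.529200
  x_1 = 1.600000 - 0.199574/(-0.529200) = 1.977124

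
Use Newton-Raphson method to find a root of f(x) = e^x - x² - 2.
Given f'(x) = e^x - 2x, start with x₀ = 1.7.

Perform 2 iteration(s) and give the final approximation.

f(x) = e^x - x² - 2
f'(x) = e^x - 2x
x₀ = 1.7

Newton-Raphson formula: x_{n+1} = x_n - f(x_n)/f'(x_n)

Iteration 1:
  f(1.700000) = 0.583947
  f'(1.700000) = 2.073947
  x_1 = 1.700000 - 0.583947/2.073947 = 1.418437
Iteration 2:
  f(1.418437) = 0.118695
  f'(1.418437) = 1.293785
  x_2 = 1.418437 - 0.118695/1.293785 = 1.326694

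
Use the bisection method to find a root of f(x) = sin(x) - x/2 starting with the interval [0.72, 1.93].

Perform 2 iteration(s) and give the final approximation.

f(x) = sin(x) - x/2
Initial interval: [0.72, 1.93]

Iteration 1:
  c_1 = (0.720000 + 1.930000)/2 = 1.325000
  f(c_1) = f(1.325000) = 0.307444
  f(a) × f(c) ≥ 0, new interval: [1.325000, 1.930000]
Iteration 2:
  c_2 = (1.325000 + 1.930000)/2 = 1.627500
  f(c_2) = f(1.627500) = 0.184643
  f(a) × f(c) ≥ 0, new interval: [1.627500, 1.930000]

After 2 iteration(s), the approximation is c_2 = 1.627500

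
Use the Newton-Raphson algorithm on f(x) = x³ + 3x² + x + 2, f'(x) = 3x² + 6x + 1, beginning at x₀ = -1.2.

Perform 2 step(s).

f(x) = x³ + 3x² + x + 2
f'(x) = 3x² + 6x + 1
x₀ = -1.2

Newton-Raphson formula: x_{n+1} = x_n - f(x_n)/f'(x_n)

Iteration 1:
  f(-1.200000) = 3.392000
  f'(-1.200000) = -1.880000
  x_1 = -1.200000 - 3.392000/(-1.880000) = 0.604255
Iteration 2:
  f(0.604255) = 3.920257
  f'(0.604255) = 5.720905
  x_2 = 0.604255 - 3.920257/5.720905 = -0.080996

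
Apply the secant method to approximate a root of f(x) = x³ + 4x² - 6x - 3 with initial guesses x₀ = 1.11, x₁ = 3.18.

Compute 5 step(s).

f(x) = x³ + 4x² - 6x - 3
x₀ = 1.11, x₁ = 3.18

Secant formula: x_{n+1} = x_n - f(x_n)(x_n - x_{n-1})/(f(x_n) - f(x_{n-1}))

Iteration 1:
  f(1.110000) = -3.363969
  f(3.180000) = 50.527032
  x_2 = 3.180000 - 50.527032×(3.180000 - 1.110000)/(50.527032 - (-3.363969))
       = 1.239213
Iteration 2:
  f(3.180000) = 50.527032
  f(1.239213) = -2.389687
  x_3 = 1.239213 - (-2.389687)×(1.239213 - 3.180000)/(-2.389687 - 50.527032)
       = 1.326858
Iteration 3:
  f(1.239213) = -2.389687
  f(1.326858) = -1.582939
  x_4 = 1.326858 - (-1.582939)×(1.326858 - 1.239213)/(-1.582939 - (-2.389687))
       = 1.498828
Iteration 4:
  f(1.326858) = -1.582939
  f(1.498828) = 0.360065
  x_5 = 1.498828 - 0.360065×(1.498828 - 1.326858)/(0.360065 - (-1.582939))
       = 1.466959
Iteration 5:
  f(1.498828) = 0.360065
  f(1.466959) = -0.037025
  x_6 = 1.466959 - (-0.037025)×(1.466959 - 1.498828)/(-0.037025 - 0.360065)
       = 1.469931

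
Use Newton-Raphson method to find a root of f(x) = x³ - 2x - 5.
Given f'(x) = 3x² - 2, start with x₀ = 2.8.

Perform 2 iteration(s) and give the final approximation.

f(x) = x³ - 2x - 5
f'(x) = 3x² - 2
x₀ = 2.8

Newton-Raphson formula: x_{n+1} = x_n - f(x_n)/f'(x_n)

Iteration 1:
  f(2.800000) = 11.352000
  f'(2.800000) = 21.520000
  x_1 = 2.800000 - 11.352000/21.520000 = 2.272491
Iteration 2:
  f(2.272491) = 2.190647
  f'(2.272491) = 13.492642
  x_2 = 2.272491 - 2.190647/13.492642 = 2.110132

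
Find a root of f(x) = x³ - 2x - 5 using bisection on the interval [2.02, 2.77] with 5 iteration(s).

f(x) = x³ - 2x - 5
Initial interval: [2.02, 2.77]

Iteration 1:
  c_1 = (2.020000 + 2.770000)/2 = 2.395000
  f(c_1) = f(2.395000) = 3.947780
  f(a) × f(c) < 0, new interval: [2.020000, 2.395000]
Iteration 2:
  c_2 = (2.020000 + 2.395000)/2 = 2.207500
  f(c_2) = f(2.207500) = 1.342272
  f(a) × f(c) < 0, new interval: [2.020000, 2.207500]
Iteration 3:
  c_3 = (2.020000 + 2.207500)/2 = 2.113750
  f(c_3) = f(2.113750) = 0.216606
  f(a) × f(c) < 0, new interval: [2.020000, 2.113750]
Iteration 4:
  c_4 = (2.020000 + 2.113750)/2 = 2.066875
  f(c_4) = f(2.066875) = -0.304117
  f(a) × f(c) ≥ 0, new interval: [2.066875, 2.113750]
Iteration 5:
  c_5 = (2.066875 + 2.113750)/2 = 2.090313
  f(c_5) = f(2.090313) = -0.047200
  f(a) × f(c) ≥ 0, new interval: [2.090313, 2.113750]

After 5 iteration(s), the approximation is c_5 = 2.090313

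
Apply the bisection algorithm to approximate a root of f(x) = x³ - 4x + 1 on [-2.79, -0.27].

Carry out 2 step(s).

f(x) = x³ - 4x + 1
Initial interval: [-2.79, -0.27]

Iteration 1:
  c_1 = (-2.790000 + (-0.270000))/2 = -1.530000
  f(c_1) = f(-1.530000) = 3.538423
  f(a) × f(c) < 0, new interval: [-2.790000, -1.530000]
Iteration 2:
  c_2 = (-2.790000 + (-1.530000))/2 = -2.160000
  f(c_2) = f(-2.160000) = -0.437696
  f(a) × f(c) ≥ 0, new interval: [-2.160000, -1.530000]

After 2 iteration(s), the approximation is c_2 = -2.160000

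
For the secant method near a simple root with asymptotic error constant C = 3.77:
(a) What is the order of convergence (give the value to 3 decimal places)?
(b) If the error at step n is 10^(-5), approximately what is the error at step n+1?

(a) Secant method has superlinear convergence with order φ = (1+√5)/2 ≈ 1.618.
    This means |e_{n+1}| ≈ C|e_n|^1.618.

(b) With |e_n| = 10^(-5) and C = 3.77:
    |e_{n+1}| ≈ 3.77 × (10^(-5))^1.618 = 3.77 × 10^(-8.09)

(a) ≈ 1.618 (golden ratio); (b) |e_{n+1}| ≈ 3.063e-08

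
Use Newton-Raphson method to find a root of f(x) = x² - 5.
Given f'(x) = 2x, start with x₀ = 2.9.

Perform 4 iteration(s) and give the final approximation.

f(x) = x² - 5
f'(x) = 2x
x₀ = 2.9

Newton-Raphson formula: x_{n+1} = x_n - f(x_n)/f'(x_n)

Iteration 1:
  f(2.900000) = 3.410000
  f'(2.900000) = 5.800000
  x_1 = 2.900000 - 3.410000/5.800000 = 2.312069
Iteration 2:
  f(2.312069) = 0.345663
  f'(2.312069) = 4.624138
  x_2 = 2.312069 - 0.345663/4.624138 = 2.237317
Iteration 3:
  f(2.237317) = 0.005588
  f'(2.237317) = 4.474634
  x_3 = 2.237317 - 0.005588/4.474634 = 2.236068
Iteration 4:
  f(2.236068) = 0.000002
  f'(2.236068) = 4.472137
  x_4 = 2.236068 - 0.000002/4.472137 = 2.236068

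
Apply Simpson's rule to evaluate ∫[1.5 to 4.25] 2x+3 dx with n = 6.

f(x) = 2x+3
a = 1.5, b = 4.25, n = 6
h = (b - a)/n = 0.458333

Simpson's rule: (h/3)[f(x₀) + 4f(x₁) + 2f(x₂) + ... + f(xₙ)]

x_0 = 1.5000, f(x_0) = 6.000000, coefficient = 1
x_1 = 1.9583, f(x_1) = 6.916667, coefficient = 4
x_2 = 2.4167, f(x_2) = 7.833333, coefficient = 2
x_3 = 2.8750, f(x_3) = 8.750000, coefficient = 4
x_4 = 3.3333, f(x_4) = 9.666667, coefficient = 2
x_5 = 3.7917, f(x_5) = 10.583333, coefficient = 4
x_6 = 4.2500, f(x_6) = 11.500000, coefficient = 1

I ≈ (0.458333/3) × 157.500000 = 24.062500
Exact value: 24.062500
Error: 0.000000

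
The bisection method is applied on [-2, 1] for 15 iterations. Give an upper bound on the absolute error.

Bisection error bound: |error| ≤ (b-a)/2^n
|error| ≤ (1 - (-2))/2^15 = 3/2^15
|error| ≤ 0.0000915527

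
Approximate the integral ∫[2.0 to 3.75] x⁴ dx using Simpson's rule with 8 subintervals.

f(x) = x⁴
a = 2.0, b = 3.75, n = 8
h = (b - a)/n = 0.218750

Simpson's rule: (h/3)[f(x₀) + 4f(x₁) + 2f(x₂) + ... + f(xₙ)]

x_0 = 2.0000, f(x_0) = 16.000000, coefficient = 1
x_1 = 2.2188, f(x_1) = 24.234468, coefficient = 4
x_2 = 2.4375, f(x_2) = 35.300308, coefficient = 2
x_3 = 2.6562, f(x_3) = 49.782395, coefficient = 4
x_4 = 2.8750, f(x_4) = 68.320557, coefficient = 2
x_5 = 3.0938, f(x_5) = 91.609574, coefficient = 4
x_6 = 3.3125, f(x_6) = 120.399185, coefficient = 2
x_7 = 3.5312, f(x_7) = 155.494081, coefficient = 4
x_8 = 3.7500, f(x_8) = 197.753906, coefficient = 1

I ≈ (0.218750/3) × 1946.276077 = 141.915964
Exact value: 141.915430
Error: 0.000534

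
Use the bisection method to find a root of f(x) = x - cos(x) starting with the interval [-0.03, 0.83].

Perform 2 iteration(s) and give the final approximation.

f(x) = x - cos(x)
Initial interval: [-0.03, 0.83]

Iteration 1:
  c_1 = (-0.030000 + 0.830000)/2 = 0.400000
  f(c_1) = f(0.400000) = -0.521061
  f(a) × f(c) ≥ 0, new interval: [0.400000, 0.830000]
Iteration 2:
  c_2 = (0.400000 + 0.830000)/2 = 0.615000
  f(c_2) = f(0.615000) = -0.201773
  f(a) × f(c) ≥ 0, new interval: [0.615000, 0.830000]

After 2 iteration(s), the approximation is c_2 = 0.615000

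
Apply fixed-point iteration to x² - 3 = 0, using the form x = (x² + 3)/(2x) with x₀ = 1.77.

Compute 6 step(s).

Equation: x² - 3 = 0
Fixed-point form: x = (x² + 3)/(2x)
x₀ = 1.77

x_1 = g(1.770000) = 1.732458
x_2 = g(1.732458) = 1.732051
x_3 = g(1.732051) = 1.732051
x_4 = g(1.732051) = 1.732051
x_5 = g(1.732051) = 1.732051
x_6 = g(1.732051) = 1.732051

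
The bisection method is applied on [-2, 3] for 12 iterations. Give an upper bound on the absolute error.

Bisection error bound: |error| ≤ (b-a)/2^n
|error| ≤ (3 - (-2))/2^12 = 5/2^12
|error| ≤ 0.0012207031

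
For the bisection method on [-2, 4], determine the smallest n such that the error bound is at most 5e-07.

We need (b-a)/2^n ≤ 5e-07
(4 - (-2))/2^n ≤ 5e-07
6/2^n ≤ 5e-07
2^n ≥ 12000000
n ≥ log₂(12000000) = 23.52
n ≥ 24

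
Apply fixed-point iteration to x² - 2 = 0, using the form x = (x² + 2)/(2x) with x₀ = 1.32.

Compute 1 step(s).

Equation: x² - 2 = 0
Fixed-point form: x = (x² + 2)/(2x)
x₀ = 1.32

x_1 = g(1.320000) = 1.417576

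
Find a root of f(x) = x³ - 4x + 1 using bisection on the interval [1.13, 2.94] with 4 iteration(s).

f(x) = x³ - 4x + 1
Initial interval: [1.13, 2.94]

Iteration 1:
  c_1 = (1.130000 + 2.940000)/2 = 2.035000
  f(c_1) = f(2.035000) = 1.287393
  f(a) × f(c) < 0, new interval: [1.130000, 2.035000]
Iteration 2:
  c_2 = (1.130000 + 2.035000)/2 = 1.582500
  f(c_2) = f(1.582500) = -1.366935
  f(a) × f(c) ≥ 0, new interval: [1.582500, 2.035000]
Iteration 3:
  c_3 = (1.582500 + 2.035000)/2 = 1.808750
  f(c_3) = f(1.808750) = -0.317536
  f(a) × f(c) ≥ 0, new interval: [1.808750, 2.035000]
Iteration 4:
  c_4 = (1.808750 + 2.035000)/2 = 1.921875
  f(c_4) = f(1.921875) = 0.411144
  f(a) × f(c) < 0, new interval: [1.808750, 1.921875]

After 4 iteration(s), the approximation is c_4 = 1.921875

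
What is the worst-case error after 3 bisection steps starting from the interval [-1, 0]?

Bisection error bound: |error| ≤ (b-a)/2^n
|error| ≤ (0 - (-1))/2^3 = 1/2^3
|error| ≤ 0.1250000000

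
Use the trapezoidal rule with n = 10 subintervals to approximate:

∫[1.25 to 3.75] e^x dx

f(x) = e^x
a = 1.25, b = 3.75, n = 10
h = (b - a)/n = 0.250000

Trapezoidal rule: (h/2)[f(x₀) + 2f(x₁) + 2f(x₂) + ... + f(xₙ)]

x_0 = 1.2500, f(x_0) = 3.490343, coefficient = 1
x_1 = 1.5000, f(x_1) = 4.481689, coefficient = 2
x_2 = 1.7500, f(x_2) = 5.754603, coefficient = 2
x_3 = 2.0000, f(x_3) = 7.389056, coefficient = 2
x_4 = 2.2500, f(x_4) = 9.487736, coefficient = 2
x_5 = 2.5000, f(x_5) = 12.182494, coefficient = 2
x_6 = 2.7500, f(x_6) = 15.642632, coefficient = 2
x_7 = 3.0000, f(x_7) = 20.085537, coefficient = 2
x_8 = 3.2500, f(x_8) = 25.790340, coefficient = 2
x_9 = 3.5000, f(x_9) = 33.115452, coefficient = 2
x_10 = 3.7500, f(x_10) = 42.521082, coefficient = 1

I ≈ (0.250000/2) × 313.870502 = 39.233813
Exact value: 39.030739
Error: 0.203074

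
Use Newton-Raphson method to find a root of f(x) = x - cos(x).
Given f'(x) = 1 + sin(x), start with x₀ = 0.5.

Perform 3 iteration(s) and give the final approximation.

f(x) = x - cos(x)
f'(x) = 1 + sin(x)
x₀ = 0.5

Newton-Raphson formula: x_{n+1} = x_n - f(x_n)/f'(x_n)

Iteration 1:
  f(0.500000) = -0.377583
  f'(0.500000) = 1.479426
  x_1 = 0.500000 - (-0.377583)/1.479426 = 0.755222
Iteration 2:
  f(0.755222) = 0.027103
  f'(0.755222) = 1.685451
  x_2 = 0.755222 - 0.027103/1.685451 = 0.739142
Iteration 3:
  f(0.739142) = 0.000095
  f'(0.739142) = 1.673654
  x_3 = 0.739142 - 0.000095/1.673654 = 0.739085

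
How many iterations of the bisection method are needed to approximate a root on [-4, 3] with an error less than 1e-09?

We need (b-a)/2^n ≤ 1e-09
(3 - (-4))/2^n ≤ 1e-09
7/2^n ≤ 1e-09
2^n ≥ 7000000000
n ≥ log₂(7000000000) = 32.70
n ≥ 33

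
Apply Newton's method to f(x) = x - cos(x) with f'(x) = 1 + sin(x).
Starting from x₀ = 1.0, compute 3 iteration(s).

f(x) = x - cos(x)
f'(x) = 1 + sin(x)
x₀ = 1.0

Newton-Raphson formula: x_{n+1} = x_n - f(x_n)/f'(x_n)

Iteration 1:
  f(1.000000) = 0.459698
  f'(1.000000) = 1.841471
  x_1 = 1.000000 - 0.459698/1.841471 = 0.750364
Iteration 2:
  f(0.750364) = 0.018923
  f'(0.750364) = 1.681905
  x_2 = 0.750364 - 0.018923/1.681905 = 0.739113
Iteration 3:
  f(0.739113) = 0.000046
  f'(0.739113) = 1.673633
  x_3 = 0.739113 - 0.000046/1.673633 = 0.739085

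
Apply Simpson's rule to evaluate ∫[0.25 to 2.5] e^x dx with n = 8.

f(x) = e^x
a = 0.25, b = 2.5, n = 8
h = (b - a)/n = 0.281250

Simpson's rule: (h/3)[f(x₀) + 4f(x₁) + 2f(x₂) + ... + f(xₙ)]

x_0 = 0.2500, f(x_0) = 1.284025, coefficient = 1
x_1 = 0.5312, f(x_1) = 1.701057, coefficient = 4
x_2 = 0.8125, f(x_2) = 2.253535, coefficient = 2
x_3 = 1.0938, f(x_3) = 2.985449, coefficient = 4
x_4 = 1.3750, f(x_4) = 3.955077, coefficient = 2
x_5 = 1.6562, f(x_5) = 5.239625, coefficient = 4
x_6 = 1.9375, f(x_6) = 6.941376, coefficient = 2
x_7 = 2.2188, f(x_7) = 9.195829, coefficient = 4
x_8 = 2.5000, f(x_8) = 12.182494, coefficient = 1

I ≈ (0.281250/3) × 116.254334 = 10.898844
Exact value: 10.898469
Error: 0.000375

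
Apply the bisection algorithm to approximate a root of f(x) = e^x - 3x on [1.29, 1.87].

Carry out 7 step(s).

f(x) = e^x - 3x
Initial interval: [1.29, 1.87]

Iteration 1:
  c_1 = (1.290000 + 1.870000)/2 = 1.580000
  f(c_1) = f(1.580000) = 0.114956
  f(a) × f(c) < 0, new interval: [1.290000, 1.580000]
Iteration 2:
  c_2 = (1.290000 + 1.580000)/2 = 1.435000
  f(c_2) = f(1.435000) = -0.105355
  f(a) × f(c) ≥ 0, new interval: [1.435000, 1.580000]
Iteration 3:
  c_3 = (1.435000 + 1.580000)/2 = 1.507500
  f(c_3) = f(1.507500) = -0.007072
  f(a) × f(c) ≥ 0, new interval: [1.507500, 1.580000]
Iteration 4:
  c_4 = (1.507500 + 1.580000)/2 = 1.543750
  f(c_4) = f(1.543750) = 0.050865
  f(a) × f(c) < 0, new interval: [1.507500, 1.543750]
Iteration 5:
  c_5 = (1.507500 + 1.543750)/2 = 1.525625
  f(c_5) = f(1.525625) = 0.021141
  f(a) × f(c) < 0, new interval: [1.507500, 1.525625]
Iteration 6:
  c_6 = (1.507500 + 1.525625)/2 = 1.516563
  f(c_6) = f(1.516563) = 0.006848
  f(a) × f(c) < 0, new interval: [1.507500, 1.516563]
Iteration 7:
  c_7 = (1.507500 + 1.516563)/2 = 1.512031
  f(c_7) = f(1.512031) = -0.000159
  f(a) × f(c) ≥ 0, new interval: [1.512031, 1.516563]

After 7 iteration(s), the approximation is c_7 = 1.512031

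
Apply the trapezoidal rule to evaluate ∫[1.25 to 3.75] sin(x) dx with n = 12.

f(x) = sin(x)
a = 1.25, b = 3.75, n = 12
h = (b - a)/n = 0.208333

Trapezoidal rule: (h/2)[f(x₀) + 2f(x₁) + 2f(x₂) + ... + f(xₙ)]

x_0 = 1.2500, f(x_0) = 0.948985, coefficient = 1
x_1 = 1.4583, f(x_1) = 0.993683, coefficient = 2
x_2 = 1.6667, f(x_2) = 0.995408, coefficient = 2
x_3 = 1.8750, f(x_3) = 0.954086, coefficient = 2
x_4 = 2.0833, f(x_4) = 0.871503, coefficient = 2
x_5 = 2.2917, f(x_5) = 0.751232, coefficient = 2
x_6 = 2.5000, f(x_6) = 0.598472, coefficient = 2
x_7 = 2.7083, f(x_7) = 0.419831, coefficient = 2
x_8 = 2.9167, f(x_8) = 0.223034, coefficient = 2
x_9 = 3.1250, f(x_9) = 0.016592, coefficient = 2
x_10 = 3.3333, f(x_10) = -0.190568, coefficient = 2
x_11 = 3.5417, f(x_11) = -0.389487, coefficient = 2
x_12 = 3.7500, f(x_12) = -0.571561, coefficient = 1

I ≈ (0.208333/2) × 10.864996 = 1.131770
Exact value: 1.135882
Error: 0.004111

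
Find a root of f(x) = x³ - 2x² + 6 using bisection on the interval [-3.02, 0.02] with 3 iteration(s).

f(x) = x³ - 2x² + 6
Initial interval: [-3.02, 0.02]

Iteration 1:
  c_1 = (-3.020000 + 0.020000)/2 = -1.500000
  f(c_1) = f(-1.500000) = -1.875000
  f(a) × f(c) ≥ 0, new interval: [-1.500000, 0.020000]
Iteration 2:
  c_2 = (-1.500000 + 0.020000)/2 = -0.740000
  f(c_2) = f(-0.740000) = 4.499576
  f(a) × f(c) < 0, new interval: [-1.500000, -0.740000]
Iteration 3:
  c_3 = (-1.500000 + (-0.740000))/2 = -1.120000
  f(c_3) = f(-1.120000) = 2.086272
  f(a) × f(c) < 0, new interval: [-1.500000, -1.120000]

After 3 iteration(s), the approximation is c_3 = -1.120000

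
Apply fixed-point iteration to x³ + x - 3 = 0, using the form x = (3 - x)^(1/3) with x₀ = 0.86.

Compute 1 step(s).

Equation: x³ + x - 3 = 0
Fixed-point form: x = (3 - x)^(1/3)
x₀ = 0.86

x_1 = g(0.860000) = 1.288659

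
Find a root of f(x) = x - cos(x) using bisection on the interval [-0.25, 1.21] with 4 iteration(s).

f(x) = x - cos(x)
Initial interval: [-0.25, 1.21]

Iteration 1:
  c_1 = (-0.250000 + 1.210000)/2 = 0.480000
  f(c_1) = f(0.480000) = -0.406995
  f(a) × f(c) ≥ 0, new interval: [0.480000, 1.210000]
Iteration 2:
  c_2 = (0.480000 + 1.210000)/2 = 0.845000
  f(c_2) = f(0.845000) = 0.181269
  f(a) × f(c) < 0, new interval: [0.480000, 0.845000]
Iteration 3:
  c_3 = (0.480000 + 0.845000)/2 = 0.662500
  f(c_3) = f(0.662500) = -0.125957
  f(a) × f(c) ≥ 0, new interval: [0.662500, 0.845000]
Iteration 4:
  c_4 = (0.662500 + 0.845000)/2 = 0.753750
  f(c_4) = f(0.753750) = 0.024622
  f(a) × f(c) < 0, new interval: [0.662500, 0.753750]

After 4 iteration(s), the approximation is c_4 = 0.753750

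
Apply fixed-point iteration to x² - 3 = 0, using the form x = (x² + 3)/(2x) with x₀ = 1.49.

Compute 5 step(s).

Equation: x² - 3 = 0
Fixed-point form: x = (x² + 3)/(2x)
x₀ = 1.49

x_1 = g(1.490000) = 1.751711
x_2 = g(1.751711) = 1.732161
x_3 = g(1.732161) = 1.732051
x_4 = g(1.732051) = 1.732051
x_5 = g(1.732051) = 1.732051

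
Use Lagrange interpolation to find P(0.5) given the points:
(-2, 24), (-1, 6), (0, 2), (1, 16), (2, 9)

Lagrange interpolation formula:
P(x) = Σ yᵢ × Lᵢ(x)
where Lᵢ(x) = Π_{j≠i} (x - xⱼ)/(xᵢ - xⱼ)

L_0(0.5) = (0.5 - (-1))/(-2 - (-1)) × (0.5 - 0)/(-2 - 0) × (0.5 - 1)/(-2 - 1) × (0.5 - 2)/(-2 - 2) = 0.023438
L_1(0.5) = (0.5 - (-2))/(-1 - (-2)) × (0.5 - 0)/(-1 - 0) × (0.5 - 1)/(-1 - 1) × (0.5 - 2)/(-1 - 2) = -0.156250
L_2(0.5) = (0.5 - (-2))/(0 - (-2)) × (0.5 - (-1))/(0 - (-1)) × (0.5 - 1)/(0 - 1) × (0.5 - 2)/(0 - 2) = 0.703125
L_3(0.5) = (0.5 - (-2))/(1 - (-2)) × (0.5 - (-1))/(1 - (-1)) × (0.5 - 0)/(1 - 0) × (0.5 - 2)/(1 - 2) = 0.468750
L_4(0.5) = (0.5 - (-2))/(2 - (-2)) × (0.5 - (-1))/(2 - (-1)) × (0.5 - 0)/(2 - 0) × (0.5 - 1)/(2 - 1) = -0.039062

P(0.5) = 24×L_0(0.5) + 6×L_1(0.5) + 2×L_2(0.5) + 16×L_3(0.5) + 9×L_4(0.5)
P(0.5) = 8.179688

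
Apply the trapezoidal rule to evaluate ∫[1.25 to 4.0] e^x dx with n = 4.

f(x) = e^x
a = 1.25, b = 4.0, n = 4
h = (b - a)/n = 0.687500

Trapezoidal rule: (h/2)[f(x₀) + 2f(x₁) + 2f(x₂) + ... + f(xₙ)]

x_0 = 1.2500, f(x_0) = 3.490343, coefficient = 1
x_1 = 1.9375, f(x_1) = 6.941376, coefficient = 2
x_2 = 2.6250, f(x_2) = 13.804574, coefficient = 2
x_3 = 3.3125, f(x_3) = 27.453674, coefficient = 2
x_4 = 4.0000, f(x_4) = 54.598150, coefficient = 1

I ≈ (0.687500/2) × 154.487741 = 53.105161
Exact value: 51.107807
Error: 1.997354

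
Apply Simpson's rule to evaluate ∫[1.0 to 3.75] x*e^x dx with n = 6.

f(x) = x*e^x
a = 1.0, b = 3.75, n = 6
h = (b - a)/n = 0.458333

Simpson's rule: (h/3)[f(x₀) + 4f(x₁) + 2f(x₂) + ... + f(xₙ)]

x_0 = 1.0000, f(x_0) = 2.718282, coefficient = 1
x_1 = 1.4583, f(x_1) = 6.269067, coefficient = 4
x_2 = 1.9167, f(x_2) = 13.029998, coefficient = 2
x_3 = 2.3750, f(x_3) = 25.533656, coefficient = 4
x_4 = 2.8333, f(x_4) = 48.172446, coefficient = 2
x_5 = 3.2917, f(x_5) = 88.505145, coefficient = 4
x_6 = 3.7500, f(x_6) = 159.454058, coefficient = 1

I ≈ (0.458333/3) × 765.808703 = 116.998552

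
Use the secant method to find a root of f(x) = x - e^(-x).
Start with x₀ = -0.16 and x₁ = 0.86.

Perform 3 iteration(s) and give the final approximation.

f(x) = x - e^(-x)
x₀ = -0.16, x₁ = 0.86

Secant formula: x_{n+1} = x_n - f(x_n)(x_n - x_{n-1})/(f(x_n) - f(x_{n-1}))

Iteration 1:
  f(-0.160000) = -1.333511
  f(0.860000) = 0.436838
  x_2 = 0.860000 - 0.436838×(0.860000 - (-0.160000))/(0.436838 - (-1.333511))
       = 0.608312
Iteration 2:
  f(0.860000) = 0.436838
  f(0.608312) = 0.064044
  x_3 = 0.608312 - 0.064044×(0.608312 - 0.860000)/(0.064044 - 0.436838)
       = 0.565074
Iteration 3:
  f(0.608312) = 0.064044
  f(0.565074) = -0.003244
  x_4 = 0.565074 - (-0.003244)×(0.565074 - 0.608312)/(-0.003244 - 0.064044)
       = 0.567159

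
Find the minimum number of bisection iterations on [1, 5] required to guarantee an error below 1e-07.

We need (b-a)/2^n ≤ 1e-07
(5 - 1)/2^n ≤ 1e-07
4/2^n ≤ 1e-07
2^n ≥ 40000000
n ≥ log₂(40000000) = 25.25
n ≥ 26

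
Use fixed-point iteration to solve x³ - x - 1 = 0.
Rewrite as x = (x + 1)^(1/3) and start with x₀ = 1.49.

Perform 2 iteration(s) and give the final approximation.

Equation: x³ - x - 1 = 0
Fixed-point form: x = (x + 1)^(1/3)
x₀ = 1.49

x_1 = g(1.490000) = 1.355397
x_2 = g(1.355397) = 1.330520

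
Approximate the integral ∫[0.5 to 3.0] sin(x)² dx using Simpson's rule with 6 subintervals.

f(x) = sin(x)²
a = 0.5, b = 3.0, n = 6
h = (b - a)/n = 0.416667

Simpson's rule: (h/3)[f(x₀) + 4f(x₁) + 2f(x₂) + ... + f(xₙ)]

x_0 = 0.5000, f(x_0) = 0.229849, coefficient = 1
x_1 = 0.9167, f(x_1) = 0.629766, coefficient = 4
x_2 = 1.3333, f(x_2) = 0.944663, coefficient = 2
x_3 = 1.7500, f(x_3) = 0.968228, coefficient = 4
x_4 = 2.1667, f(x_4) = 0.685022, coefficient = 2
x_5 = 2.5833, f(x_5) = 0.280593, coefficient = 4
x_6 = 3.0000, f(x_6) = 0.019915, coefficient = 1

I ≈ (0.416667/3) × 11.023483 = 1.531039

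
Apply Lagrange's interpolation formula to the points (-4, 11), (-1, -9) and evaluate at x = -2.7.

Lagrange interpolation formula:
P(x) = Σ yᵢ × Lᵢ(x)
where Lᵢ(x) = Π_{j≠i} (x - xⱼ)/(xᵢ - xⱼ)

L_0(-2.7) = (-2.7 - (-1))/(-4 - (-1)) = 0.566667
L_1(-2.7) = (-2.7 - (-4))/(-1 - (-4)) = 0.433333

P(-2.7) = 11×L_0(-2.7) + (-9)×L_1(-2.7)
P(-2.7) = 2.333333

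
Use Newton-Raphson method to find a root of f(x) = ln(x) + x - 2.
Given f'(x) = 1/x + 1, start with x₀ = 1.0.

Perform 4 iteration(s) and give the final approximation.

f(x) = ln(x) + x - 2
f'(x) = 1/x + 1
x₀ = 1.0

Newton-Raphson formula: x_{n+1} = x_n - f(x_n)/f'(x_n)

Iteration 1:
  f(1.000000) = -1.000000
  f'(1.000000) = 2.000000
  x_1 = 1.000000 - (-1.000000)/2.000000 = 1.500000
Iteration 2:
  f(1.500000) = -0.094535
  f'(1.500000) = 1.666667
  x_2 = 1.500000 - (-0.094535)/1.666667 = 1.556721
Iteration 3:
  f(1.556721) = -0.000697
  f'(1.556721) = 1.642376
  x_3 = 1.556721 - (-0.000697)/1.642376 = 1.557146
Iteration 4:
  f(1.557146) = 0.000000
  f'(1.557146) = 1.642201
  x_4 = 1.557146 - 0.000000/1.642201 = 1.557146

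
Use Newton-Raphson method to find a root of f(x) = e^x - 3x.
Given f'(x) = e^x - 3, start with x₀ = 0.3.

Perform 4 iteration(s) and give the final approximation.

f(x) = e^x - 3x
f'(x) = e^x - 3
x₀ = 0.3

Newton-Raphson formula: x_{n+1} = x_n - f(x_n)/f'(x_n)

Iteration 1:
  f(0.300000) = 0.449859
  f'(0.300000) = -1.650141
  x_1 = 0.300000 - 0.449859/(-1.650141) = 0.572618
Iteration 2:
  f(0.572618) = 0.055048
  f'(0.572618) = -1.227097
  x_2 = 0.572618 - 0.055048/(-1.227097) = 0.617479
Iteration 3:
  f(0.617479) = 0.001811
  f'(0.617479) = -1.145753
  x_3 = 0.617479 - 0.001811/(-1.145753) = 0.619059
Iteration 4:
  f(0.619059) = 0.000002
  f'(0.619059) = -1.142820
  x_4 = 0.619059 - 0.000002/(-1.142820) = 0.619061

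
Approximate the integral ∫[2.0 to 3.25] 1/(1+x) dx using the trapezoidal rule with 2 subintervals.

f(x) = 1/(1+x)
a = 2.0, b = 3.25, n = 2
h = (b - a)/n = 0.625000

Trapezoidal rule: (h/2)[f(x₀) + 2f(x₁) + 2f(x₂) + ... + f(xₙ)]

x_0 = 2.0000, f(x_0) = 0.333333, coefficient = 1
x_1 = 2.6250, f(x_1) = 0.275862, coefficient = 2
x_2 = 3.2500, f(x_2) = 0.235294, coefficient = 1

I ≈ (0.625000/2) × 1.120352 = 0.350110
Exact value: 0.348307
Error: 0.001803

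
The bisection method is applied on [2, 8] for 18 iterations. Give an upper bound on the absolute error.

Bisection error bound: |error| ≤ (b-a)/2^n
|error| ≤ (8 - 2)/2^18 = 6/2^18
|error| ≤ 0.0000228882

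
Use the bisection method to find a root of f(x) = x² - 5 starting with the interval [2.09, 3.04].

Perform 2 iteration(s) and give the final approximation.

f(x) = x² - 5
Initial interval: [2.09, 3.04]

Iteration 1:
  c_1 = (2.090000 + 3.040000)/2 = 2.565000
  f(c_1) = f(2.565000) = 1.579225
  f(a) × f(c) < 0, new interval: [2.090000, 2.565000]
Iteration 2:
  c_2 = (2.090000 + 2.565000)/2 = 2.327500
  f(c_2) = f(2.327500) = 0.417256
  f(a) × f(c) < 0, new interval: [2.090000, 2.327500]

After 2 iteration(s), the approximation is c_2 = 2.327500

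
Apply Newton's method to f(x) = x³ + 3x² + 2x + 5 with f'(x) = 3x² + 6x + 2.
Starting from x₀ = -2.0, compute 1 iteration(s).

f(x) = x³ + 3x² + 2x + 5
f'(x) = 3x² + 6x + 2
x₀ = -2.0

Newton-Raphson formula: x_{n+1} = x_n - f(x_n)/f'(x_n)

Iteration 1:
  f(-2.000000) = 5.000000
  f'(-2.000000) = 2.000000
  x_1 = -2.000000 - 5.000000/2.000000 = -4.500000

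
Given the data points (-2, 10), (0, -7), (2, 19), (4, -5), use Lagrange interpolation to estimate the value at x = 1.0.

Lagrange interpolation formula:
P(x) = Σ yᵢ × Lᵢ(x)
where Lᵢ(x) = Π_{j≠i} (x - xⱼ)/(xᵢ - xⱼ)

L_0(1.0) = (1.0 - 0)/(-2 - 0) × (1.0 - 2)/(-2 - 2) × (1.0 - 4)/(-2 - 4) = -0.062500
L_1(1.0) = (1.0 - (-2))/(0 - (-2)) × (1.0 - 2)/(0 - 2) × (1.0 - 4)/(0 - 4) = 0.562500
L_2(1.0) = (1.0 - (-2))/(2 - (-2)) × (1.0 - 0)/(2 - 0) × (1.0 - 4)/(2 - 4) = 0.562500
L_3(1.0) = (1.0 - (-2))/(4 - (-2)) × (1.0 - 0)/(4 - 0) × (1.0 - 2)/(4 - 2) = -0.062500

P(1.0) = 10×L_0(1.0) + (-7)×L_1(1.0) + 19×L_2(1.0) + (-5)×L_3(1.0)
P(1.0) = 6.437500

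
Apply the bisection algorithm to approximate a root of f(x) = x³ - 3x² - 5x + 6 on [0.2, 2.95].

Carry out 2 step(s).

f(x) = x³ - 3x² - 5x + 6
Initial interval: [0.2, 2.95]

Iteration 1:
  c_1 = (0.200000 + 2.950000)/2 = 1.575000
  f(c_1) = f(1.575000) = -5.409891
  f(a) × f(c) < 0, new interval: [0.200000, 1.575000]
Iteration 2:
  c_2 = (0.200000 + 1.575000)/2 = 0.887500
  f(c_2) = f(0.887500) = -0.101424
  f(a) × f(c) < 0, new interval: [0.200000, 0.887500]

After 2 iteration(s), the approximation is c_2 = 0.887500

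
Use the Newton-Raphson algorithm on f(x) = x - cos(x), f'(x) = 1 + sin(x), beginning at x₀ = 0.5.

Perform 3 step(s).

f(x) = x - cos(x)
f'(x) = 1 + sin(x)
x₀ = 0.5

Newton-Raphson formula: x_{n+1} = x_n - f(x_n)/f'(x_n)

Iteration 1:
  f(0.500000) = -0.377583
  f'(0.500000) = 1.479426
  x_1 = 0.500000 - (-0.377583)/1.479426 = 0.755222
Iteration 2:
  f(0.755222) = 0.027103
  f'(0.755222) = 1.685451
  x_2 = 0.755222 - 0.027103/1.685451 = 0.739142
Iteration 3:
  f(0.739142) = 0.000095
  f'(0.739142) = 1.673654
  x_3 = 0.739142 - 0.000095/1.673654 = 0.739085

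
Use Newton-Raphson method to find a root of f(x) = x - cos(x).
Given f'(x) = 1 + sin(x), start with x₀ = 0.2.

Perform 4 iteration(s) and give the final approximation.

f(x) = x - cos(x)
f'(x) = 1 + sin(x)
x₀ = 0.2

Newton-Raphson formula: x_{n+1} = x_n - f(x_n)/f'(x_n)

Iteration 1:
  f(0.200000) = -0.780067
  f'(0.200000) = 1.198669
  x_1 = 0.200000 - (-0.780067)/1.198669 = 0.850777
Iteration 2:
  f(0.850777) = 0.191378
  f'(0.850777) = 1.751793
  x_2 = 0.850777 - 0.191378/1.751793 = 0.741530
Iteration 3:
  f(0.741530) = 0.004094
  f'(0.741530) = 1.675417
  x_3 = 0.741530 - 0.004094/1.675417 = 0.739086
Iteration 4:
  f(0.739086) = 0.000002
  f'(0.739086) = 1.673613
  x_4 = 0.739086 - 0.000002/1.673613 = 0.739085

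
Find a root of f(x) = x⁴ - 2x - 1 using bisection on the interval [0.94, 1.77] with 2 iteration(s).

f(x) = x⁴ - 2x - 1
Initial interval: [0.94, 1.77]

Iteration 1:
  c_1 = (0.940000 + 1.770000)/2 = 1.355000
  f(c_1) = f(1.355000) = -0.339012
  f(a) × f(c) ≥ 0, new interval: [1.355000, 1.770000]
Iteration 2:
  c_2 = (1.355000 + 1.770000)/2 = 1.562500
  f(c_2) = f(1.562500) = 1.835464
  f(a) × f(c) < 0, new interval: [1.355000, 1.562500]

After 2 iteration(s), the approximation is c_2 = 1.562500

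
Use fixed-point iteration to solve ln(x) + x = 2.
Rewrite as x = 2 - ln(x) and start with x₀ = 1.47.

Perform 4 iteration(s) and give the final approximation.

Equation: ln(x) + x = 2
Fixed-point form: x = 2 - ln(x)
x₀ = 1.47

x_1 = g(1.470000) = 1.614738
x_2 = g(1.614738) = 1.520828
x_3 = g(1.520828) = 1.580745
x_4 = g(1.580745) = 1.542104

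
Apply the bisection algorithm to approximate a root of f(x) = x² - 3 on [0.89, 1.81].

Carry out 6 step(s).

f(x) = x² - 3
Initial interval: [0.89, 1.81]

Iteration 1:
  c_1 = (0.890000 + 1.810000)/2 = 1.350000
  f(c_1) = f(1.350000) = -1.177500
  f(a) × f(c) ≥ 0, new interval: [1.350000, 1.810000]
Iteration 2:
  c_2 = (1.350000 + 1.810000)/2 = 1.580000
  f(c_2) = f(1.580000) = -0.503600
  f(a) × f(c) ≥ 0, new interval: [1.580000, 1.810000]
Iteration 3:
  c_3 = (1.580000 + 1.810000)/2 = 1.695000
  f(c_3) = f(1.695000) = -0.126975
  f(a) × f(c) ≥ 0, new interval: [1.695000, 1.810000]
Iteration 4:
  c_4 = (1.695000 + 1.810000)/2 = 1.752500
  f(c_4) = f(1.752500) = 0.071256
  f(a) × f(c) < 0, new interval: [1.695000, 1.752500]
Iteration 5:
  c_5 = (1.695000 + 1.752500)/2 = 1.723750
  f(c_5) = f(1.723750) = -0.028686
  f(a) × f(c) ≥ 0, new interval: [1.723750, 1.752500]
Iteration 6:
  c_6 = (1.723750 + 1.752500)/2 = 1.738125
  f(c_6) = f(1.738125) = 0.021079
  f(a) × f(c) < 0, new interval: [1.723750, 1.738125]

After 6 iteration(s), the approximation is c_6 = 1.738125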